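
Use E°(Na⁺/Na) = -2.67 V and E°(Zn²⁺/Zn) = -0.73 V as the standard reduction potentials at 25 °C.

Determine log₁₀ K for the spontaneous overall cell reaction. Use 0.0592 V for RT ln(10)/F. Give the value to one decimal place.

65.5

Cathode: Zn²⁺/Zn; anode: Na⁺/Na. E°cell = +1.94 V, n = 2.
log K = nE°cell / 0.0592 = (2)(+1.94) / 0.0592 = 65.5.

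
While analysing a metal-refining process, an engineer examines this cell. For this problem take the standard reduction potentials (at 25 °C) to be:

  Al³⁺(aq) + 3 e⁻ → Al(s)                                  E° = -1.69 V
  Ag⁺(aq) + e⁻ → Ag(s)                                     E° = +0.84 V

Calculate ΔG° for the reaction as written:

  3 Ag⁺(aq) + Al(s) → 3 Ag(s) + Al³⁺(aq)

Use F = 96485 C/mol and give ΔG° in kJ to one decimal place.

As written, Ag⁺/Ag is reduced (cathode) and Al³⁺/Al is oxidised (anode), so E°cell = (+0.84) − (-1.69) = +2.53 V.
Balancing electrons gives n = 3.
ΔG° = −nFE° = −(3)(96485)(+2.53) = -732,321 J = -732.3 kJ.

-732.3 kJ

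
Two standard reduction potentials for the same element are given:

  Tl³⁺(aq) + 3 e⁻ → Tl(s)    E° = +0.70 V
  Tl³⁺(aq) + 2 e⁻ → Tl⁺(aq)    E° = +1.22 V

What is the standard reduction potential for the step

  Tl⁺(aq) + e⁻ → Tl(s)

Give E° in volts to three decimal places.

-0.340 V

Sequential free energies add, so n₃E°₃ = n₁E°₁ + n₂E°₂.
With n₃ = 3, and the known step contributing 2×(+1.22) V, the unknown satisfies 1·E° = 3×(+0.70) − 2×(+1.22) = -0.340.
E° = -0.340 / 1 = -0.340 V.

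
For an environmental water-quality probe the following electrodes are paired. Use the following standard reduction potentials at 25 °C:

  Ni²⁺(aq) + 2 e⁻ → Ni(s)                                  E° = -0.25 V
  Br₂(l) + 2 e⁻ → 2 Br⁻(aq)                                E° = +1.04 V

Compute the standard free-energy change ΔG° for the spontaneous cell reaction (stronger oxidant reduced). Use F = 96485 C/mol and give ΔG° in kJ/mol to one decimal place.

-248.9 kJ/mol

Br₂/Br⁻ (E° = +1.04 V) is the cathode; Ni²⁺/Ni (E° = -0.25 V) is the anode, so E°cell = +1.29 V.
Balancing electrons gives n = 2 (lcm of 2 and 2).
ΔG° = −nFE° = −(2)(96485)(+1.29) = -248,931 J = -248.9 kJ/mol.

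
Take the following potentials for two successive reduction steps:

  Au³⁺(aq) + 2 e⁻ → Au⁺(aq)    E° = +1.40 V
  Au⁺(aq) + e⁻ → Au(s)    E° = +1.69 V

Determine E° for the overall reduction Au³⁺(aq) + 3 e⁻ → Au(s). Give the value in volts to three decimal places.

Adding the free-energy changes (−nFE°) of the two steps gives −n₃FE°₃ = −n₁FE°₁ − n₂FE°₂.
E°₃ = (2×+1.40 + 1×+1.69) / 3 = (+4.490) / 3 = +1.497 V.

+1.497 V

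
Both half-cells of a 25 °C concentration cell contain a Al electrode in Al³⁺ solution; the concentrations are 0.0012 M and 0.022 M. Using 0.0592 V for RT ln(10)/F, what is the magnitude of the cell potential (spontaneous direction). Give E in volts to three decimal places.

+0.025 V

For a concentration cell E°cell = 0. The 0.022 M side is the cathode (reduction is favoured where [Al³⁺] is higher).
With n = 3, E = −(0.0592/3) log([Al³⁺]ₐₙ/[Al³⁺]꜀ₐₜ) = −(0.0592/3) log(0.0012/0.022) = −(0.0592/3)(-1.263) = +0.025 V.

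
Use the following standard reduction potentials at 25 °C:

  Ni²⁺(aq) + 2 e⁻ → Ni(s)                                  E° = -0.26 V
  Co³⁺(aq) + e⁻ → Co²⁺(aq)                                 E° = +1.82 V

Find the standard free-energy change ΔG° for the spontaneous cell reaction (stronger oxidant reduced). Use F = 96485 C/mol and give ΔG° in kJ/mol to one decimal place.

Co³⁺/Co²⁺ (E° = +1.82 V) is the cathode; Ni²⁺/Ni (E° = -0.26 V) is the anode, so E°cell = +2.08 V.
Balancing electrons gives n = 2 (lcm of 1 and 2).
ΔG° = −nFE° = −(2)(96485)(+2.08) = -401,378 J = -401.4 kJ/mol.

-401.4 kJ/mol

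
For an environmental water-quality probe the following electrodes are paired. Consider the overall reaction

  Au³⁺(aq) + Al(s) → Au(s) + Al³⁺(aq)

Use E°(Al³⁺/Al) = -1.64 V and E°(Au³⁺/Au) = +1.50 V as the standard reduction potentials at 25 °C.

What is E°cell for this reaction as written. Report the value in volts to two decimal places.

+3.14 V

The Au³⁺/Au couple has the higher reduction potential, so it is the cathode; Al³⁺/Al is oxidised at the anode.
E°cell = E°(cathode) − E°(anode) = (+1.50) − (-1.64) = +3.14 V.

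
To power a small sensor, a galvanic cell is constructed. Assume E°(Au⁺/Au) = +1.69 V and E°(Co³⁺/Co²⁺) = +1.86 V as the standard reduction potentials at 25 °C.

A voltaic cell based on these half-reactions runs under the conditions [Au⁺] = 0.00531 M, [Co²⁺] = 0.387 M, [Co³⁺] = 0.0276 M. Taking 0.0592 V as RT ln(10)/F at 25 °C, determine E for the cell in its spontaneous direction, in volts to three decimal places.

Co³⁺/Co²⁺ is the cathode (higher E°), Au⁺/Au the anode: E°cell = +1.86 − (+1.69) = +0.17 V, n = 1.
Overall: Co³⁺(aq) + Au(s) → Co²⁺(aq) + Au⁺(aq)
Q = [Co²⁺]·[Au⁺] / ([Co³⁺]); log Q = -1.128.
E = E° − (0.0592/n) log Q = +0.17 − (0.0592/1)(-1.128) = +0.237 V.

+0.237 V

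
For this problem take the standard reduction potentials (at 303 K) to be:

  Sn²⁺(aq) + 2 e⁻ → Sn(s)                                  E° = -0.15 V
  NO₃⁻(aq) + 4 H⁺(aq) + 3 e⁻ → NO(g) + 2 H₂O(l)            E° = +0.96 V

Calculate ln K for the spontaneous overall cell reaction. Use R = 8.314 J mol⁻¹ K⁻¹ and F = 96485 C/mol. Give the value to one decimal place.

255.1

Cathode: NO₃⁻/NO; anode: Sn²⁺/Sn. E°cell = (+0.96) − (-0.15) = +1.11 V, with n = 6.
ΔG° = −nFE° = −RT ln K, so ln K = nFE°/(RT) = (6)(96485)(+1.11) / ((8.314)(303)) = 255.083.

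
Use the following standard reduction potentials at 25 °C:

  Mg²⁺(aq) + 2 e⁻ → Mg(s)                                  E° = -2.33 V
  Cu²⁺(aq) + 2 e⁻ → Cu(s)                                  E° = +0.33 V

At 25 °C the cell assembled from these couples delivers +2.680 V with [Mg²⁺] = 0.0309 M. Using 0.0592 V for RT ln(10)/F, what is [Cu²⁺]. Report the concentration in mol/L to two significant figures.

Cu²⁺/Cu is the cathode, Mg²⁺/Mg the anode: E°cell = +2.66 V, n = 2.
Overall reaction: Cu²⁺(aq) + Mg(s) → Cu(s) + Mg²⁺(aq); Q = [Mg²⁺]^1/[Cu²⁺]^1.
From E = E° − (0.0592/n) log Q: log Q = (E° − E)·n/0.0592 = (+2.66 − (+2.680))·2/0.0592 = -0.6757.
So 1·log[Cu²⁺] = 1·log(0.0309) − log Q = -1.5100 − (-0.6757) = -0.8343; [Cu²⁺] = 10^(-0.8343) ≈ 0.15 M.

0.15 M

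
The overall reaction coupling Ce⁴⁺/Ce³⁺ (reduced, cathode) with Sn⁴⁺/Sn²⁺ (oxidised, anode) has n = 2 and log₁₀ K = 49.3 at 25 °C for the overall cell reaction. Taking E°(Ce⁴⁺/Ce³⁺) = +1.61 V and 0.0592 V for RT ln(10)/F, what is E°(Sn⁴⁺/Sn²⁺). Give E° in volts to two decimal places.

+0.15 V

E°cell = (0.0592/n)·log K = (0.0592/2)(49.3) = +1.459 V.
Since Ce⁴⁺/Ce³⁺ is the cathode and Sn⁴⁺/Sn²⁺ the anode, E°cell = E°(Ce⁴⁺/Ce³⁺) − E°(Sn⁴⁺/Sn²⁺).
So E°(Sn⁴⁺/Sn²⁺) = E°(Ce⁴⁺/Ce³⁺) − E°cell = (+1.61) − (+1.459) = +0.15 V.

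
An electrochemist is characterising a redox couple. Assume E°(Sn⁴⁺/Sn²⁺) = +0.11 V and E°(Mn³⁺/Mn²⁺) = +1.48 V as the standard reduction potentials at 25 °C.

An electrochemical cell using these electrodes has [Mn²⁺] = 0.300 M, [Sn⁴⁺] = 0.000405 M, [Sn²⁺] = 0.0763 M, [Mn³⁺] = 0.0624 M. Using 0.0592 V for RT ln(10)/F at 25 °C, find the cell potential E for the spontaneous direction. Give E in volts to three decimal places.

+1.397 V

Mn³⁺/Mn²⁺ is the cathode (higher E°), Sn⁴⁺/Sn²⁺ the anode: E°cell = +1.48 − (+0.11) = +1.37 V, n = 2.
Overall: 2 Mn³⁺(aq) + Sn²⁺(aq) → 2 Mn²⁺(aq) + Sn⁴⁺(aq)
Q = [Mn²⁺]^2·[Sn⁴⁺] / ([Mn³⁺]^2·[Sn²⁺]); log Q = -0.911.
E = E° − (0.0592/n) log Q = +1.37 − (0.0592/2)(-0.911) = +1.397 V.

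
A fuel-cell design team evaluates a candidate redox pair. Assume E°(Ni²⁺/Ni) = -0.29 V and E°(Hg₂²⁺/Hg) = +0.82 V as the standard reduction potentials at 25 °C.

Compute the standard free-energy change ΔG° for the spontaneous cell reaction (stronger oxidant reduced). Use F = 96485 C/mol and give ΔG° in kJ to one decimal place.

-214.2 kJ

Hg₂²⁺/Hg (E° = +0.82 V) is the cathode; Ni²⁺/Ni (E° = -0.29 V) is the anode, so E°cell = +1.11 V.
Balancing electrons gives n = 2 (lcm of 2 and 2).
ΔG° = −nFE° = −(2)(96485)(+1.11) = -214,197 J = -214.2 kJ.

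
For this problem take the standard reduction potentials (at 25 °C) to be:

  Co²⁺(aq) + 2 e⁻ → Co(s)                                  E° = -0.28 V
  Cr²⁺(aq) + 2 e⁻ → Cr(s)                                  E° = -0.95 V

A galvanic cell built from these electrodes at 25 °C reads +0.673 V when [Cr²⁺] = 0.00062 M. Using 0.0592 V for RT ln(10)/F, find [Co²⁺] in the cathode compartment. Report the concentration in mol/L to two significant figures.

Co²⁺/Co is the cathode, Cr²⁺/Cr the anode: E°cell = +0.67 V, n = 2.
Overall reaction: Co²⁺(aq) + Cr(s) → Co(s) + Cr²⁺(aq); Q = [Cr²⁺]^1/[Co²⁺]^1.
From E = E° − (0.0592/n) log Q: log Q = (E° − E)·n/0.0592 = (+0.67 − (+0.673))·2/0.0592 = -0.1014.
So 1·log[Co²⁺] = 1·log(0.00062) − log Q = -3.2076 − (-0.1014) = -3.1062; [Co²⁺] = 10^(-3.1062) ≈ 0.00078 M.

0.00078 M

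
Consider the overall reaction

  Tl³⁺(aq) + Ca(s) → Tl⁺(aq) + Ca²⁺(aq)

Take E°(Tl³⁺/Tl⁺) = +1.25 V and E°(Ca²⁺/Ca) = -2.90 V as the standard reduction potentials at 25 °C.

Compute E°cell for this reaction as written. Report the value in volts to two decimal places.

The Tl³⁺/Tl⁺ couple has the higher reduction potential, so it is the cathode; Ca²⁺/Ca is oxidised at the anode.
E°cell = E°(cathode) − E°(anode) = (+1.25) − (-2.90) = +4.15 V.

+4.15 V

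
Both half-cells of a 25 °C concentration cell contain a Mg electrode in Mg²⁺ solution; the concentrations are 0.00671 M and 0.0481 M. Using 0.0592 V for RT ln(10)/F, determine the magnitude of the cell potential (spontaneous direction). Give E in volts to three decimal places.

+0.025 V

For a concentration cell E°cell = 0. The 0.0481 M side is the cathode (reduction is favoured where [Mg²⁺] is higher).
With n = 2, E = −(0.0592/2) log([Mg²⁺]ₐₙ/[Mg²⁺]꜀ₐₜ) = −(0.0592/2) log(0.00671/0.0481) = −(0.0592/2)(-0.855) = +0.025 V.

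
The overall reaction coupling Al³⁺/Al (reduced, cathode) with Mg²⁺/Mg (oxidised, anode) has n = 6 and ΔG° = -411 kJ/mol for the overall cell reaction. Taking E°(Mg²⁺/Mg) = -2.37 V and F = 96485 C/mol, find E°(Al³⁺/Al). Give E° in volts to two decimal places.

-1.66 V

E°cell = −ΔG°/(nF) = −(-411×10³)/((6)(96485)) = +0.710 V.
Since Al³⁺/Al is the cathode and Mg²⁺/Mg the anode, E°cell = E°(Al³⁺/Al) − E°(Mg²⁺/Mg).
So E°(Al³⁺/Al) = E°cell + E°(Mg²⁺/Mg) = +0.710 + (-2.37) = -1.66 V.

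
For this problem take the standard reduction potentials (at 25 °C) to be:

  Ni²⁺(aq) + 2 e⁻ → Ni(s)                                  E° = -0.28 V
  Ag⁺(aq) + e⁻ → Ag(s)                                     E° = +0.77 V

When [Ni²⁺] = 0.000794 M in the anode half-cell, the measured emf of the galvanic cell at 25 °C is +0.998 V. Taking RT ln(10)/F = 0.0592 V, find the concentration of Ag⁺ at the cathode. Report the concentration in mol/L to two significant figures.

Ag⁺/Ag is the cathode, Ni²⁺/Ni the anode: E°cell = +1.05 V, n = 2.
Overall reaction: 2 Ag⁺(aq) + Ni(s) → 2 Ag(s) + Ni²⁺(aq); Q = [Ni²⁺]^1/[Ag⁺]^2.
From E = E° − (0.0592/n) log Q: log Q = (E° − E)·n/0.0592 = (+1.05 − (+0.998))·2/0.0592 = 1.7568.
So 2·log[Ag⁺] = 1·log(0.000794) − log Q = -3.1002 − (1.7568) = -4.8570; log[Ag⁺] = -4.8570 / 2 = -2.4285; [Ag⁺] = 10^(-2.4285) ≈ 0.0037 M.

0.0037 M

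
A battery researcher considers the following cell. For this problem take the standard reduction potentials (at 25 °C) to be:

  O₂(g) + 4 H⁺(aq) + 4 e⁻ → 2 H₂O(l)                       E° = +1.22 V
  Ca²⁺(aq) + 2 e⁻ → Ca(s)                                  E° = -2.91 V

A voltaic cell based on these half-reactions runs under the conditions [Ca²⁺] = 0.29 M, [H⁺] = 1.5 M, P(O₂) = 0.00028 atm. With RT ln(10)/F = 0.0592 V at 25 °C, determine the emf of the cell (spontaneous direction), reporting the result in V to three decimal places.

+4.104 V

O₂/H₂O is the cathode (higher E°), Ca²⁺/Ca the anode: E°cell = +1.22 − (-2.91) = +4.13 V, n = 4.
Overall: O₂(g) + 4 H⁺(aq) + 2 Ca(s) → 2 H₂O(l) + 2 Ca²⁺(aq)
Q = [Ca²⁺]^2 / (P(O₂)·[H⁺]^4); log Q = 1.773.
E = E° − (0.0592/n) log Q = +4.13 − (0.0592/4)(1.773) = +4.104 V.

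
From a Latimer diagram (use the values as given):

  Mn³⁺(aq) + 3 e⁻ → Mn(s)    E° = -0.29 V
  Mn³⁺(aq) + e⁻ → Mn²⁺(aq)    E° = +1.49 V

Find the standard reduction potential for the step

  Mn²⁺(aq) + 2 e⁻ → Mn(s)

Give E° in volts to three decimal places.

-1.180 V

Sequential free energies add, so n₃E°₃ = n₁E°₁ + n₂E°₂.
With n₃ = 3, and the known step contributing 1×(+1.49) V, the unknown satisfies 2·E° = 3×(-0.29) − 1×(+1.49) = -2.360.
E° = -2.360 / 2 = -1.180 V.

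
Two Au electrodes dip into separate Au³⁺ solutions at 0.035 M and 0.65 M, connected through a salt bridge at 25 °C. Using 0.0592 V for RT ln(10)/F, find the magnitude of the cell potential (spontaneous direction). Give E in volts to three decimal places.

+0.025 V

For a concentration cell E°cell = 0. The 0.65 M side is the cathode (reduction is favoured where [Au³⁺] is higher).
With n = 3, E = −(0.0592/3) log([Au³⁺]ₐₙ/[Au³⁺]꜀ₐₜ) = −(0.0592/3) log(0.035/0.65) = −(0.0592/3)(-1.269) = +0.025 V.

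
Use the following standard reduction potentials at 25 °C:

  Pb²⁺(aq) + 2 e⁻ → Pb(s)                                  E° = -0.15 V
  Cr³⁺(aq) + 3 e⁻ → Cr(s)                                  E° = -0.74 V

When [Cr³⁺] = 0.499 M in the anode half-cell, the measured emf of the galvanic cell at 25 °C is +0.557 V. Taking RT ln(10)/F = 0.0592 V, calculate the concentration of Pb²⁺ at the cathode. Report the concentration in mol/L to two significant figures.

Pb²⁺/Pb is the cathode, Cr³⁺/Cr the anode: E°cell = +0.59 V, n = 6.
Overall reaction: 3 Pb²⁺(aq) + 2 Cr(s) → 3 Pb(s) + 2 Cr³⁺(aq); Q = [Cr³⁺]^2/[Pb²⁺]^3.
From E = E° − (0.0592/n) log Q: log Q = (E° − E)·n/0.0592 = (+0.59 − (+0.557))·6/0.0592 = 3.3446.
So 3·log[Pb²⁺] = 2·log(0.499) − log Q = -0.6038 − (3.3446) = -3.9484; log[Pb²⁺] = -3.9484 / 3 = -1.3161; [Pb²⁺] = 10^(-1.3161) ≈ 0.048 M.

0.048 M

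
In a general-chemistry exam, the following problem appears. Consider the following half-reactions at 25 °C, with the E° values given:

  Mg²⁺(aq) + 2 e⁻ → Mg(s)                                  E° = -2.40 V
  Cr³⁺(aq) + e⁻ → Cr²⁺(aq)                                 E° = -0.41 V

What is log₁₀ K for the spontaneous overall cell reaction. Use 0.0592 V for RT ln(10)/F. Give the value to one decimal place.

Cathode: Cr³⁺/Cr²⁺; anode: Mg²⁺/Mg. E°cell = +1.99 V, n = 2.
log K = nE°cell / 0.0592 = (2)(+1.99) / 0.0592 = 67.2.

67.2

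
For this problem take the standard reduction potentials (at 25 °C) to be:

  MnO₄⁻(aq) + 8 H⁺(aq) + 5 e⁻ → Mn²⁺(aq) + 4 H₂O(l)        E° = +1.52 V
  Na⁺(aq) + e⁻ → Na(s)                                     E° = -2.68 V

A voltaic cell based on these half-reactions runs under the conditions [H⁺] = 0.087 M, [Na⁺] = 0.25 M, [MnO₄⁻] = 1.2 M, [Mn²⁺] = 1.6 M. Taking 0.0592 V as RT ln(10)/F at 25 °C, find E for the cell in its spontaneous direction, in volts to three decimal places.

MnO₄⁻/Mn²⁺ is the cathode (higher E°), Na⁺/Na the anode: E°cell = +1.52 − (-2.68) = +4.20 V, n = 5.
Overall: MnO₄⁻(aq) + 8 H⁺(aq) + 5 Na(s) → Mn²⁺(aq) + 4 H₂O(l) + 5 Na⁺(aq)
Q = [Mn²⁺]·[Na⁺]^5 / ([MnO₄⁻]·[H⁺]^8); log Q = 5.598.
E = E° − (0.0592/n) log Q = +4.20 − (0.0592/5)(5.598) = +4.134 V.

+4.134 V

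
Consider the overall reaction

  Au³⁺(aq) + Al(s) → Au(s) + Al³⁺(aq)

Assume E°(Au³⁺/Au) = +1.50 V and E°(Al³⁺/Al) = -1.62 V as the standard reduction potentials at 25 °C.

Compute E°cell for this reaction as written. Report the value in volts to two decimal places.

The Au³⁺/Au couple has the higher reduction potential, so it is the cathode; Al³⁺/Al is oxidised at the anode.
E°cell = E°(cathode) − E°(anode) = (+1.50) − (-1.62) = +3.12 V.

+3.12 V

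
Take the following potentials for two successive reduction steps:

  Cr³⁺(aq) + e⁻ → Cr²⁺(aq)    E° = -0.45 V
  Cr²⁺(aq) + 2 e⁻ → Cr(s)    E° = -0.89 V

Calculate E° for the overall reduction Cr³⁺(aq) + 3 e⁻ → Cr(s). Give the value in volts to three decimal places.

Adding the free-energy changes (−nFE°) of the two steps gives −n₃FE°₃ = −n₁FE°₁ − n₂FE°₂.
E°₃ = (1×-0.45 + 2×-0.89) / 3 = (-2.230) / 3 = -0.743 V.

-0.743 V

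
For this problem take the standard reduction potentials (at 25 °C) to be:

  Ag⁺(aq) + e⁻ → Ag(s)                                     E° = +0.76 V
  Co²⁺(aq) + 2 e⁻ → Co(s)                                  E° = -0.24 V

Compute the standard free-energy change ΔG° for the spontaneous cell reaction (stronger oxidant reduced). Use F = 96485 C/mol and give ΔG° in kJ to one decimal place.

Ag⁺/Ag (E° = +0.76 V) is the cathode; Co²⁺/Co (E° = -0.24 V) is the anode, so E°cell = +1.00 V.
Balancing electrons gives n = 2 (lcm of 1 and 2).
ΔG° = −nFE° = −(2)(96485)(+1.00) = -192,970 J = -193.0 kJ.

-193.0 kJ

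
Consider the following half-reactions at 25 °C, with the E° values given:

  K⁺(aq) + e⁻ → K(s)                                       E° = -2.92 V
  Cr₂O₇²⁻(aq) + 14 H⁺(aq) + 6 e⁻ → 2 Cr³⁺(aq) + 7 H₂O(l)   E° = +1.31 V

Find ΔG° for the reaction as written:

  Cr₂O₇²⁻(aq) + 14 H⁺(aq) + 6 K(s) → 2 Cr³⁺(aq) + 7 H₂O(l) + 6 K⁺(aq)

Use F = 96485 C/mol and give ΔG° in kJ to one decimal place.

As written, Cr₂O₇²⁻/Cr³⁺ is reduced (cathode) and K⁺/K is oxidised (anode), so E°cell = (+1.31) − (-2.92) = +4.23 V.
Balancing electrons gives n = 6.
ΔG° = −nFE° = −(6)(96485)(+4.23) = -2,448,789 J = -2448.8 kJ.

-2448.8 kJ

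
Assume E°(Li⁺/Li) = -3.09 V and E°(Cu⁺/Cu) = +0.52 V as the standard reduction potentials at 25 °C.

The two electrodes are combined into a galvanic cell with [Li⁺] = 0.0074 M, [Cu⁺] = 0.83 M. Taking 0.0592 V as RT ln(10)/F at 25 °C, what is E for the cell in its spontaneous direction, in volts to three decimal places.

+3.731 V

Cu⁺/Cu is the cathode (higher E°), Li⁺/Li the anode: E°cell = +0.52 − (-3.09) = +3.61 V, n = 1.
Overall: Cu⁺(aq) + Li(s) → Cu(s) + Li⁺(aq)
Q = [Li⁺] / ([Cu⁺]); log Q = -2.050.
E = E° − (0.0592/n) log Q = +3.61 − (0.0592/1)(-2.050) = +3.731 V.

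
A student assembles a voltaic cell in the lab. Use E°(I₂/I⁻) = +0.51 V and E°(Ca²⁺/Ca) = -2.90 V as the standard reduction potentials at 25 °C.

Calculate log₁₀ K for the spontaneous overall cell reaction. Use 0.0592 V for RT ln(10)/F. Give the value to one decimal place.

115.2

Cathode: I₂/I⁻; anode: Ca²⁺/Ca. E°cell = +3.41 V, n = 2.
log K = nE°cell / 0.0592 = (2)(+3.41) / 0.0592 = 115.2.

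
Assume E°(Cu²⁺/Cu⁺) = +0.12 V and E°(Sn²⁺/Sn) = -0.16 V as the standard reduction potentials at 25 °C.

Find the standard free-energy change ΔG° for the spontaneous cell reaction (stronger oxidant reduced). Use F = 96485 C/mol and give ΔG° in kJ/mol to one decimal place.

Cu²⁺/Cu⁺ (E° = +0.12 V) is the cathode; Sn²⁺/Sn (E° = -0.16 V) is the anode, so E°cell = +0.28 V.
Balancing electrons gives n = 2 (lcm of 1 and 2).
ΔG° = −nFE° = −(2)(96485)(+0.28) = -54,032 J = -54.0 kJ/mol.

-54.0 kJ/mol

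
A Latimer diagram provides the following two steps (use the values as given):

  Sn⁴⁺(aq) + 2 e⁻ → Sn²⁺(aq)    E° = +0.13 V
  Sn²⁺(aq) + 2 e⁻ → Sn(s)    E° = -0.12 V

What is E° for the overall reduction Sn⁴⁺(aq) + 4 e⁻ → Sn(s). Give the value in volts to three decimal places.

Adding the free-energy changes (−nFE°) of the two steps gives −n₃FE°₃ = −n₁FE°₁ − n₂FE°₂.
E°₃ = (2×+0.13 + 2×-0.12) / 4 = (+0.020) / 4 = +0.005 V.

+0.005 V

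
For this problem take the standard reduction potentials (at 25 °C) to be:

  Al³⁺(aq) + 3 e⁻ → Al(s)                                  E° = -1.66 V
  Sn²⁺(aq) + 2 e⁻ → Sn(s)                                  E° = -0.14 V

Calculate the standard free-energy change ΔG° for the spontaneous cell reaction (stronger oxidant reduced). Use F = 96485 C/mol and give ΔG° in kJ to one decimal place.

-879.9 kJ

Sn²⁺/Sn (E° = -0.14 V) is the cathode; Al³⁺/Al (E° = -1.66 V) is the anode, so E°cell = +1.52 V.
Balancing electrons gives n = 6 (lcm of 2 and 3).
ΔG° = −nFE° = −(6)(96485)(+1.52) = -879,943 J = -879.9 kJ.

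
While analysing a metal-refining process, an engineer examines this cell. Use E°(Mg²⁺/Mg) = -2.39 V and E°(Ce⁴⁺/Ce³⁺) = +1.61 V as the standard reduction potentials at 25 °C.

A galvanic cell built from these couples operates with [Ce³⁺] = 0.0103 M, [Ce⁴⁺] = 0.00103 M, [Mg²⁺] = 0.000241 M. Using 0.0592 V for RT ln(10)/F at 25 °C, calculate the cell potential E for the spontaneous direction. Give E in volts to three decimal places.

Ce⁴⁺/Ce³⁺ is the cathode (higher E°), Mg²⁺/Mg the anode: E°cell = +1.61 − (-2.39) = +4.00 V, n = 2.
Overall: 2 Ce⁴⁺(aq) + Mg(s) → 2 Ce³⁺(aq) + Mg²⁺(aq)
Q = [Ce³⁺]^2·[Mg²⁺] / ([Ce⁴⁺]^2); log Q = -1.618.
E = E° − (0.0592/n) log Q = +4.00 − (0.0592/2)(-1.618) = +4.048 V.

+4.048 V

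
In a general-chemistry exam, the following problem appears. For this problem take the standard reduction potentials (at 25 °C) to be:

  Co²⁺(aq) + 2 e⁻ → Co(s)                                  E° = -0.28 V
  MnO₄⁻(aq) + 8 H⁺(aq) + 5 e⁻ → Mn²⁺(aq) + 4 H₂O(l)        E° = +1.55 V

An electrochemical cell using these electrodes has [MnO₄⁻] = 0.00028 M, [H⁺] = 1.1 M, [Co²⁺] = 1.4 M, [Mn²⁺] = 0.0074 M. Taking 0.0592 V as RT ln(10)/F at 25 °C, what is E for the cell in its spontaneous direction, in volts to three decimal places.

MnO₄⁻/Mn²⁺ is the cathode (higher E°), Co²⁺/Co the anode: E°cell = +1.55 − (-0.28) = +1.83 V, n = 10.
Overall: 2 MnO₄⁻(aq) + 16 H⁺(aq) + 5 Co(s) → 2 Mn²⁺(aq) + 8 H₂O(l) + 5 Co²⁺(aq)
Q = [Mn²⁺]^2·[Co²⁺]^5 / ([MnO₄⁻]^2·[H⁺]^16); log Q = 2.913.
E = E° − (0.0592/n) log Q = +1.83 − (0.0592/10)(2.913) = +1.813 V.

+1.813 V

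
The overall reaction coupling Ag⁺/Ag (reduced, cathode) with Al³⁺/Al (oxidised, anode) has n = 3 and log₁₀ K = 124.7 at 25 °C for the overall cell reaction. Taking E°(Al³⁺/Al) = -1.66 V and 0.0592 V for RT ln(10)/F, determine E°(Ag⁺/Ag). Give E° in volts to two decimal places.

E°cell = (0.0592/n)·log K = (0.0592/3)(124.7) = +2.461 V.
Since Ag⁺/Ag is the cathode and Al³⁺/Al the anode, E°cell = E°(Ag⁺/Ag) − E°(Al³⁺/Al).
So E°(Ag⁺/Ag) = E°cell + E°(Al³⁺/Al) = +2.461 + (-1.66) = +0.80 V.

+0.80 V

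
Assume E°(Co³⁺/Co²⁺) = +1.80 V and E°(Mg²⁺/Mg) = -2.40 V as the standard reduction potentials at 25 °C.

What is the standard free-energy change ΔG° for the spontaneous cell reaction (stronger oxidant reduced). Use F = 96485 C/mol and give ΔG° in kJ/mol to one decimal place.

Co³⁺/Co²⁺ (E° = +1.80 V) is the cathode; Mg²⁺/Mg (E° = -2.40 V) is the anode, so E°cell = +4.20 V.
Balancing electrons gives n = 2 (lcm of 1 and 2).
ΔG° = −nFE° = −(2)(96485)(+4.20) = -810,474 J = -810.5 kJ/mol.

-810.5 kJ/mol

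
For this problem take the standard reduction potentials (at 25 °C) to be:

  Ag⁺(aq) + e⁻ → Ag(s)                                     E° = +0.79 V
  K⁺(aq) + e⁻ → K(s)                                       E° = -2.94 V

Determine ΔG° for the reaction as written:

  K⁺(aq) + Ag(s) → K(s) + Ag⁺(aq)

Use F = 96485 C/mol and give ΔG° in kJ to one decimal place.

As written, K⁺/K is reduced (cathode) and Ag⁺/Ag is oxidised (anode), so E°cell = (-2.94) − (+0.79) = -3.73 V.
Balancing electrons gives n = 1.
ΔG° = −nFE° = −(1)(96485)(-3.73) = 359,889 J = +359.9 kJ.

+359.9 kJ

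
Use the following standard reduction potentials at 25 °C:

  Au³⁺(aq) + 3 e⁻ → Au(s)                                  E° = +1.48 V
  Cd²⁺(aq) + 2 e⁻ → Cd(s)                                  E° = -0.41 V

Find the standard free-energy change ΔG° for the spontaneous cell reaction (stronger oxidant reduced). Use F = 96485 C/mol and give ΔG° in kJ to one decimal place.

-1094.1 kJ

Au³⁺/Au (E° = +1.48 V) is the cathode; Cd²⁺/Cd (E° = -0.41 V) is the anode, so E°cell = +1.89 V.
Balancing electrons gives n = 6 (lcm of 3 and 2).
ΔG° = −nFE° = −(6)(96485)(+1.89) = -1,094,140 J = -1094.1 kJ.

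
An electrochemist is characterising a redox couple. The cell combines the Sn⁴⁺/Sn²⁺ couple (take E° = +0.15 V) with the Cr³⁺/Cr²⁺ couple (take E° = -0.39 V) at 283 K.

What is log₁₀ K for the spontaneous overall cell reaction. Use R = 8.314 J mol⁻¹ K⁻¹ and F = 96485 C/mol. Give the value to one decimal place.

Cathode: Sn⁴⁺/Sn²⁺; anode: Cr³⁺/Cr²⁺. E°cell = (+0.15) − (-0.39) = +0.54 V, with n = 2.
ΔG° = −nFE° = −RT ln K, so ln K = nFE°/(RT) = (2)(96485)(+0.54) / ((8.314)(283)) = 44.288.
log₁₀ K = 44.288 / ln 10 = 19.2.

19.2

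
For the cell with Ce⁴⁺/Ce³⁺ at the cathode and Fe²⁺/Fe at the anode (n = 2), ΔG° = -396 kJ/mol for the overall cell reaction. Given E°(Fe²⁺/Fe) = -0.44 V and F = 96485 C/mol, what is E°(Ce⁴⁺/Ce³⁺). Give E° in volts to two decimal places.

E°cell = −ΔG°/(nF) = −(-396×10³)/((2)(96485)) = +2.052 V.
Since Ce⁴⁺/Ce³⁺ is the cathode and Fe²⁺/Fe the anode, E°cell = E°(Ce⁴⁺/Ce³⁺) − E°(Fe²⁺/Fe).
So E°(Ce⁴⁺/Ce³⁺) = E°cell + E°(Fe²⁺/Fe) = +2.052 + (-0.44) = +1.61 V.

+1.61 V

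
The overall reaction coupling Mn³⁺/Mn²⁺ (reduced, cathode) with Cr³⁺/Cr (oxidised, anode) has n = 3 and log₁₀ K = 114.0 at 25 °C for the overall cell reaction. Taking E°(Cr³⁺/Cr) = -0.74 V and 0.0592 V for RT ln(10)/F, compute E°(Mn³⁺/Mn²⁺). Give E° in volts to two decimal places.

+1.51 V

E°cell = (0.0592/n)·log K = (0.0592/3)(114.0) = +2.250 V.
Since Mn³⁺/Mn²⁺ is the cathode and Cr³⁺/Cr the anode, E°cell = E°(Mn³⁺/Mn²⁺) − E°(Cr³⁺/Cr).
So E°(Mn³⁺/Mn²⁺) = E°cell + E°(Cr³⁺/Cr) = +2.250 + (-0.74) = +1.51 V.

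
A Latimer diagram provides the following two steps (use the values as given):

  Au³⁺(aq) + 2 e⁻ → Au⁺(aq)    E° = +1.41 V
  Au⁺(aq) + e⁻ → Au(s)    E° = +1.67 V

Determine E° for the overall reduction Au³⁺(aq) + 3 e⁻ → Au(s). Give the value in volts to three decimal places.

+1.497 V

Adding the free-energy changes (−nFE°) of the two steps gives −n₃FE°₃ = −n₁FE°₁ − n₂FE°₂.
E°₃ = (2×+1.41 + 1×+1.67) / 3 = (+4.490) / 3 = +1.497 V.
E° values themselves are not directly additive — weighting by electron count is essential.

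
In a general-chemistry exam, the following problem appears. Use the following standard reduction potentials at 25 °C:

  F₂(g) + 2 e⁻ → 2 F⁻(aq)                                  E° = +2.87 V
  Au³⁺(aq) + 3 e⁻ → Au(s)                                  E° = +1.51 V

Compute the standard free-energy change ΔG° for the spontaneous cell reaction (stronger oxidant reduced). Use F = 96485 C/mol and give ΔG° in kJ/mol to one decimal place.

-787.3 kJ/mol

F₂/F⁻ (E° = +2.87 V) is the cathode; Au³⁺/Au (E° = +1.51 V) is the anode, so E°cell = +1.36 V.
Balancing electrons gives n = 6 (lcm of 2 and 3).
ΔG° = −nFE° = −(6)(96485)(+1.36) = -787,318 J = -787.3 kJ/mol.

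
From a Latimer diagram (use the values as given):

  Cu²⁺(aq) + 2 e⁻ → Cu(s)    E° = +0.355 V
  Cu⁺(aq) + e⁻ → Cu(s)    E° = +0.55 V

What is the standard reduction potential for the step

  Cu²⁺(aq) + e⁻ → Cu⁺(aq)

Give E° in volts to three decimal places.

+0.160 V

Sequential free energies add, so n₃E°₃ = n₁E°₁ + n₂E°₂.
With n₃ = 2, and the known step contributing 1×(+0.55) V, the unknown satisfies 1·E° = 2×(+0.355) − 1×(+0.55) = +0.160.
E° = +0.160 / 1 = +0.160 V.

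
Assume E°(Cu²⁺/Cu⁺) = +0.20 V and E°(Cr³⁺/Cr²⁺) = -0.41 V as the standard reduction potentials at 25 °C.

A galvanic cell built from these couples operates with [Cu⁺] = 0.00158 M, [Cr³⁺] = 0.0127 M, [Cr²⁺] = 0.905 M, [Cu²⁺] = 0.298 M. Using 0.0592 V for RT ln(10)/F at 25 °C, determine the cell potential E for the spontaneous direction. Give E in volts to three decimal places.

+0.854 V

Cu²⁺/Cu⁺ is the cathode (higher E°), Cr³⁺/Cr²⁺ the anode: E°cell = +0.20 − (-0.41) = +0.61 V, n = 1.
Overall: Cu²⁺(aq) + Cr²⁺(aq) → Cu⁺(aq) + Cr³⁺(aq)
Q = [Cu⁺]·[Cr³⁺] / ([Cu²⁺]·[Cr²⁺]); log Q = -4.128.
E = E° − (0.0592/n) log Q = +0.61 − (0.0592/1)(-4.128) = +0.854 V.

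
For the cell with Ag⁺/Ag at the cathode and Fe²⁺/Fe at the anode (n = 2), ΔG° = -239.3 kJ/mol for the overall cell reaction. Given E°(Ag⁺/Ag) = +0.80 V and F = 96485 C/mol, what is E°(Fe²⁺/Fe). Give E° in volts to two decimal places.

-0.44 V

E°cell = −ΔG°/(nF) = −(-239.3×10³)/((2)(96485)) = +1.240 V.
Since Ag⁺/Ag is the cathode and Fe²⁺/Fe the anode, E°cell = E°(Ag⁺/Ag) − E°(Fe²⁺/Fe).
So E°(Fe²⁺/Fe) = E°(Ag⁺/Ag) − E°cell = (+0.80) − (+1.240) = -0.44 V.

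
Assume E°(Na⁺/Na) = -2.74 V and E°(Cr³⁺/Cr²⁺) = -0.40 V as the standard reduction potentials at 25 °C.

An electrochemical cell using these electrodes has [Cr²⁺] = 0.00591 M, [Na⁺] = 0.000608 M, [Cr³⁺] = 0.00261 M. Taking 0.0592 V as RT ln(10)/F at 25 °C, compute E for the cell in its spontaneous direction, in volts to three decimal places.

Cr³⁺/Cr²⁺ is the cathode (higher E°), Na⁺/Na the anode: E°cell = -0.40 − (-2.74) = +2.34 V, n = 1.
Overall: Cr³⁺(aq) + Na(s) → Cr²⁺(aq) + Na⁺(aq)
Q = [Cr²⁺]·[Na⁺] / ([Cr³⁺]); log Q = -2.861.
E = E° − (0.0592/n) log Q = +2.34 − (0.0592/1)(-2.861) = +2.509 V.

+2.509 V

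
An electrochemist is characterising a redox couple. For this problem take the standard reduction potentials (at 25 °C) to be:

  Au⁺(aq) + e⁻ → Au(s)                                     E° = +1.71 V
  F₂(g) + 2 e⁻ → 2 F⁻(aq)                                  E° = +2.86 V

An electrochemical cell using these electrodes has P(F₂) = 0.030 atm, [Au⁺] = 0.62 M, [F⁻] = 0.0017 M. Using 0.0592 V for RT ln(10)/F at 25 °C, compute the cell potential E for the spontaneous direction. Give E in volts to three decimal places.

+1.281 V

F₂/F⁻ is the cathode (higher E°), Au⁺/Au the anode: E°cell = +2.86 − (+1.71) = +1.15 V, n = 2.
Overall: F₂(g) + 2 Au(s) → 2 F⁻(aq) + 2 Au⁺(aq)
Q = [F⁻]^2·[Au⁺]^2 / (P(F₂)); log Q = -4.431.
E = E° − (0.0592/n) log Q = +1.15 − (0.0592/2)(-4.431) = +1.281 V.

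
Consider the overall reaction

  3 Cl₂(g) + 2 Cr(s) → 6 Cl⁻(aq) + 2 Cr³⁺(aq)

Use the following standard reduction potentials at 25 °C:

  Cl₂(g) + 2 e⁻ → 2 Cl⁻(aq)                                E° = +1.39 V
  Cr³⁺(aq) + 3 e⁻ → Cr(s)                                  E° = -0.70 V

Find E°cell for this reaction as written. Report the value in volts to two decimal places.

+2.09 V

The Cl₂/Cl⁻ couple has the higher reduction potential, so it is the cathode; Cr³⁺/Cr is oxidised at the anode.
E°cell = E°(cathode) − E°(anode) = (+1.39) − (-0.70) = +2.09 V.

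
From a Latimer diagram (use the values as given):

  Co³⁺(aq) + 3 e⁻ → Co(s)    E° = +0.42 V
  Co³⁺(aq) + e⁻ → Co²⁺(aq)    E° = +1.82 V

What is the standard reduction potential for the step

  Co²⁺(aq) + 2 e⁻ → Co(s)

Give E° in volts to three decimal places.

-0.280 V

Sequential free energies add, so n₃E°₃ = n₁E°₁ + n₂E°₂.
With n₃ = 3, and the known step contributing 1×(+1.82) V, the unknown satisfies 2·E° = 3×(+0.42) − 1×(+1.82) = -0.560.
E° = -0.560 / 2 = -0.280 V.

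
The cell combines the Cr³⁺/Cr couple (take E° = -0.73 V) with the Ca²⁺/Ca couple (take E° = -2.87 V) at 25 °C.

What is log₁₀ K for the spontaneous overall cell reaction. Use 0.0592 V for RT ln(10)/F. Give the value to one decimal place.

Cathode: Cr³⁺/Cr; anode: Ca²⁺/Ca. E°cell = +2.14 V, n = 6.
log K = nE°cell / 0.0592 = (6)(+2.14) / 0.0592 = 216.9.

216.9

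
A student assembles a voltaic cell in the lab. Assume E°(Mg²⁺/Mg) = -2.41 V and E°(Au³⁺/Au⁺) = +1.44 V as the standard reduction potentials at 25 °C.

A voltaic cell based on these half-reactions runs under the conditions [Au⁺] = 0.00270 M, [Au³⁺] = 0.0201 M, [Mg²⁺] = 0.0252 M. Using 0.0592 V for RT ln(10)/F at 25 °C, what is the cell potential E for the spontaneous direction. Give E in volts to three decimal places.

+3.923 V

Au³⁺/Au⁺ is the cathode (higher E°), Mg²⁺/Mg the anode: E°cell = +1.44 − (-2.41) = +3.85 V, n = 2.
Overall: Au³⁺(aq) + Mg(s) → Au⁺(aq) + Mg²⁺(aq)
Q = [Au⁺]·[Mg²⁺] / ([Au³⁺]); log Q = -2.470.
E = E° − (0.0592/n) log Q = +3.85 − (0.0592/2)(-2.470) = +3.923 V.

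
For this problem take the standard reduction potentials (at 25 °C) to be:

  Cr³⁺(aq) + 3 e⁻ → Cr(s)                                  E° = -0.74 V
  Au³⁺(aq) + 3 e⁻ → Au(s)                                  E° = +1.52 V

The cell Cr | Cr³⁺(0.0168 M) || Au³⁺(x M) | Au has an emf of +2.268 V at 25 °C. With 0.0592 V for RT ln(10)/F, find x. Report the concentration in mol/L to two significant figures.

Au³⁺/Au is the cathode, Cr³⁺/Cr the anode: E°cell = +2.26 V, n = 3.
Overall reaction: Au³⁺(aq) + Cr(s) → Au(s) + Cr³⁺(aq); Q = [Cr³⁺]^1/[Au³⁺]^1.
From E = E° − (0.0592/n) log Q: log Q = (E° − E)·n/0.0592 = (+2.26 − (+2.268))·3/0.0592 = -0.4054.
So 1·log[Au³⁺] = 1·log(0.0168) − log Q = -1.7747 − (-0.4054) = -1.3693; [Au³⁺] = 10^(-1.3693) ≈ 0.043 M.

0.043 M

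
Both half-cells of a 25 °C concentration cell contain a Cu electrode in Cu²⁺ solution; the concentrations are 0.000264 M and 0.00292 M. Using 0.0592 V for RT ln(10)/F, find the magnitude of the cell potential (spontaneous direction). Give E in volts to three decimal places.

+0.031 V

For a concentration cell E°cell = 0. The 0.00292 M side is the cathode (reduction is favoured where [Cu²⁺] is higher).
With n = 2, E = −(0.0592/2) log([Cu²⁺]ₐₙ/[Cu²⁺]꜀ₐₜ) = −(0.0592/2) log(0.000264/0.00292) = −(0.0592/2)(-1.044) = +0.031 V.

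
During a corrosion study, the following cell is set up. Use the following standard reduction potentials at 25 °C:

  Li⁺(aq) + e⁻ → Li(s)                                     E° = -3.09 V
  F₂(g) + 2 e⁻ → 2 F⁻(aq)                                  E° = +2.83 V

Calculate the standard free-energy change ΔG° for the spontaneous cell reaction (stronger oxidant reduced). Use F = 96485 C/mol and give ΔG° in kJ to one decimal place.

-1142.4 kJ

F₂/F⁻ (E° = +2.83 V) is the cathode; Li⁺/Li (E° = -3.09 V) is the anode, so E°cell = +5.92 V.
Balancing electrons gives n = 2 (lcm of 2 and 1).
ΔG° = −nFE° = −(2)(96485)(+5.92) = -1,142,382 J = -1142.4 kJ.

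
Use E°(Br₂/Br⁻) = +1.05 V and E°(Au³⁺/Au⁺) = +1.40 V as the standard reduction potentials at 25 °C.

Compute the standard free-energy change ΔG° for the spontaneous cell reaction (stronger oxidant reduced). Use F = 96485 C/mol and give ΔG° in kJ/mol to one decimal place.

Au³⁺/Au⁺ (E° = +1.40 V) is the cathode; Br₂/Br⁻ (E° = +1.05 V) is the anode, so E°cell = +0.35 V.
Balancing electrons gives n = 2 (lcm of 2 and 2).
ΔG° = −nFE° = −(2)(96485)(+0.35) = -67,540 J = -67.5 kJ/mol.

-67.5 kJ/mol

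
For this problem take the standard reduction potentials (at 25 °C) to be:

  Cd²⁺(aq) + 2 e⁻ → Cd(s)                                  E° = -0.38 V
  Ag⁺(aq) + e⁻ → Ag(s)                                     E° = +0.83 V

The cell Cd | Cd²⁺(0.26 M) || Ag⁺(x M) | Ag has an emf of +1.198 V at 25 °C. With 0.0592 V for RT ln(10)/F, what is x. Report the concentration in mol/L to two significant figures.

0.32 M

Ag⁺/Ag is the cathode, Cd²⁺/Cd the anode: E°cell = +1.21 V, n = 2.
Overall reaction: 2 Ag⁺(aq) + Cd(s) → 2 Ag(s) + Cd²⁺(aq); Q = [Cd²⁺]^1/[Ag⁺]^2.
From E = E° − (0.0592/n) log Q: log Q = (E° − E)·n/0.0592 = (+1.21 − (+1.198))·2/0.0592 = 0.4054.
So 2·log[Ag⁺] = 1·log(0.26) − log Q = -0.5850 − (0.4054) = -0.9904; log[Ag⁺] = -0.9904 / 2 = -0.4952; [Ag⁺] = 10^(-0.4952) ≈ 0.32 M.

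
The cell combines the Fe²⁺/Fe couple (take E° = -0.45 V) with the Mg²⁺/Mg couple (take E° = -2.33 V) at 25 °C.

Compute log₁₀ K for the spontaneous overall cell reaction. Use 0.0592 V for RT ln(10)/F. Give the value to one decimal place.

63.5

Cathode: Fe²⁺/Fe; anode: Mg²⁺/Mg. E°cell = +1.88 V, n = 2.
log K = nE°cell / 0.0592 = (2)(+1.88) / 0.0592 = 63.5.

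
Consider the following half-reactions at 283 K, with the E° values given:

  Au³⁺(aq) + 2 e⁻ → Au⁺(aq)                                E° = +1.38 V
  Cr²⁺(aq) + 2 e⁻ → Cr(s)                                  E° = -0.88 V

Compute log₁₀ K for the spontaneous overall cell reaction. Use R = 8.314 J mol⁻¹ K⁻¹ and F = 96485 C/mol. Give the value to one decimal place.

80.5

Cathode: Au³⁺/Au⁺; anode: Cr²⁺/Cr. E°cell = (+1.38) − (-0.88) = +2.26 V, with n = 2.
ΔG° = −nFE° = −RT ln K, so ln K = nFE°/(RT) = (2)(96485)(+2.26) / ((8.314)(283)) = 185.354.
log₁₀ K = 185.354 / ln 10 = 80.5.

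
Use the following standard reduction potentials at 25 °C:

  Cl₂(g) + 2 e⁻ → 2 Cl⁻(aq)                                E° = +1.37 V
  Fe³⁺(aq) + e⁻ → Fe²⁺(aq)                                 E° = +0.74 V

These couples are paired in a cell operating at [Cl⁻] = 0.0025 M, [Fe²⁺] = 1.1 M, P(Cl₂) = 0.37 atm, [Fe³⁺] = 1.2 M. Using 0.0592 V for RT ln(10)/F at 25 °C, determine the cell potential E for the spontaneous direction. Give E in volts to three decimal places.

+0.769 V

Cl₂/Cl⁻ is the cathode (higher E°), Fe³⁺/Fe²⁺ the anode: E°cell = +1.37 − (+0.74) = +0.63 V, n = 2.
Overall: Cl₂(g) + 2 Fe²⁺(aq) → 2 Cl⁻(aq) + 2 Fe³⁺(aq)
Q = [Cl⁻]^2·[Fe³⁺]^2 / (P(Cl₂)·[Fe²⁺]^2); log Q = -4.697.
E = E° − (0.0592/n) log Q = +0.63 − (0.0592/2)(-4.697) = +0.769 V.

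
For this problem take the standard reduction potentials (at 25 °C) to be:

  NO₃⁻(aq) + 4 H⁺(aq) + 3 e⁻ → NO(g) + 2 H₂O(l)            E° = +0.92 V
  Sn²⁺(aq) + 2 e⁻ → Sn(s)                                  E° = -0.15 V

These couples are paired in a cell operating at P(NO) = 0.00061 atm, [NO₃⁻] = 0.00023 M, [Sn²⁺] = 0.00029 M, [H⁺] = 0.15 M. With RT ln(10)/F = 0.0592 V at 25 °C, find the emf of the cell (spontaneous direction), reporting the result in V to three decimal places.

+1.101 V

NO₃⁻/NO is the cathode (higher E°), Sn²⁺/Sn the anode: E°cell = +0.92 − (-0.15) = +1.07 V, n = 6.
Overall: 2 NO₃⁻(aq) + 8 H⁺(aq) + 3 Sn(s) → 2 NO(g) + 4 H₂O(l) + 3 Sn²⁺(aq)
Q = P(NO)^2·[Sn²⁺]^3 / ([NO₃⁻]^2·[H⁺]^8); log Q = -3.174.
E = E° − (0.0592/n) log Q = +1.07 − (0.0592/6)(-3.174) = +1.101 V.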